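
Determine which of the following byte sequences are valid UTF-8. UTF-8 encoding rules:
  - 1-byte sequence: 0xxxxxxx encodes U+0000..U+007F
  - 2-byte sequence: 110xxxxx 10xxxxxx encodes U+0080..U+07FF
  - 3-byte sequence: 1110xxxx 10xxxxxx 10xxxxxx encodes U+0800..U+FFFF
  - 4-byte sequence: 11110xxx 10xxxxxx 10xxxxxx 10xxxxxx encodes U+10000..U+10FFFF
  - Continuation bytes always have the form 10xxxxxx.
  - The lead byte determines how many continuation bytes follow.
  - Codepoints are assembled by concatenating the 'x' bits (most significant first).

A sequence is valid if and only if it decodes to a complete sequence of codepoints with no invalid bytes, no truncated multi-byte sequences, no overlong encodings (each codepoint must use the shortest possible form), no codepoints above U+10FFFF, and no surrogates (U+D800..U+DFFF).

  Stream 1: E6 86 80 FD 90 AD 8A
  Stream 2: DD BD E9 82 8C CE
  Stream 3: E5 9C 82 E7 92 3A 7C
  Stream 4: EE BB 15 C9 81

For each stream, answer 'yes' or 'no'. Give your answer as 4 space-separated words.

Answer: no no no no

Derivation:
Stream 1: error at byte offset 3. INVALID
Stream 2: error at byte offset 6. INVALID
Stream 3: error at byte offset 5. INVALID
Stream 4: error at byte offset 2. INVALID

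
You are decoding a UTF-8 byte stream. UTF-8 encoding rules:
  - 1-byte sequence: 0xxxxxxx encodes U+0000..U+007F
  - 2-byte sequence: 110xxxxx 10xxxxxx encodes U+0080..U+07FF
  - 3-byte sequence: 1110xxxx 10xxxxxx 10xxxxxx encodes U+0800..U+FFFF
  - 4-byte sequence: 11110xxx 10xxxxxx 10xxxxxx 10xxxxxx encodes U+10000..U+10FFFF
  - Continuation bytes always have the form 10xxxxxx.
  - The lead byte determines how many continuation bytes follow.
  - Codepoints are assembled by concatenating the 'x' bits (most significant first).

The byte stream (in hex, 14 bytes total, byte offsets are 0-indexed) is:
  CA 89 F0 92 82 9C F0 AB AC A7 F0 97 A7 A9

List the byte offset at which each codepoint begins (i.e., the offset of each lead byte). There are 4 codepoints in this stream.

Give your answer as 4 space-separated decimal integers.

Answer: 0 2 6 10

Derivation:
Byte[0]=CA: 2-byte lead, need 1 cont bytes. acc=0xA
Byte[1]=89: continuation. acc=(acc<<6)|0x09=0x289
Completed: cp=U+0289 (starts at byte 0)
Byte[2]=F0: 4-byte lead, need 3 cont bytes. acc=0x0
Byte[3]=92: continuation. acc=(acc<<6)|0x12=0x12
Byte[4]=82: continuation. acc=(acc<<6)|0x02=0x482
Byte[5]=9C: continuation. acc=(acc<<6)|0x1C=0x1209C
Completed: cp=U+1209C (starts at byte 2)
Byte[6]=F0: 4-byte lead, need 3 cont bytes. acc=0x0
Byte[7]=AB: continuation. acc=(acc<<6)|0x2B=0x2B
Byte[8]=AC: continuation. acc=(acc<<6)|0x2C=0xAEC
Byte[9]=A7: continuation. acc=(acc<<6)|0x27=0x2BB27
Completed: cp=U+2BB27 (starts at byte 6)
Byte[10]=F0: 4-byte lead, need 3 cont bytes. acc=0x0
Byte[11]=97: continuation. acc=(acc<<6)|0x17=0x17
Byte[12]=A7: continuation. acc=(acc<<6)|0x27=0x5E7
Byte[13]=A9: continuation. acc=(acc<<6)|0x29=0x179E9
Completed: cp=U+179E9 (starts at byte 10)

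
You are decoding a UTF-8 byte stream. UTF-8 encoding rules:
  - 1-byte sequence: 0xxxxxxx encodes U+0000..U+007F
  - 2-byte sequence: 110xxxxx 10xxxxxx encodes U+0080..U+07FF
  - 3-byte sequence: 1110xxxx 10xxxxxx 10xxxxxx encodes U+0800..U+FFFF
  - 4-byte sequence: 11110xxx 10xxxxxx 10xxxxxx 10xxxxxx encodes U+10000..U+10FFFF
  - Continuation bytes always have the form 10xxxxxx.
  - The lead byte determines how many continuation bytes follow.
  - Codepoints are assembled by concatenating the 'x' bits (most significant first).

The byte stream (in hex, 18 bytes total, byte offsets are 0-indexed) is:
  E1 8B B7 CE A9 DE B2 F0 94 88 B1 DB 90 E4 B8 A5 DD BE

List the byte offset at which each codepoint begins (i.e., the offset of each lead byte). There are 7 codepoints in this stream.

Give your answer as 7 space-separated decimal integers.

Answer: 0 3 5 7 11 13 16

Derivation:
Byte[0]=E1: 3-byte lead, need 2 cont bytes. acc=0x1
Byte[1]=8B: continuation. acc=(acc<<6)|0x0B=0x4B
Byte[2]=B7: continuation. acc=(acc<<6)|0x37=0x12F7
Completed: cp=U+12F7 (starts at byte 0)
Byte[3]=CE: 2-byte lead, need 1 cont bytes. acc=0xE
Byte[4]=A9: continuation. acc=(acc<<6)|0x29=0x3A9
Completed: cp=U+03A9 (starts at byte 3)
Byte[5]=DE: 2-byte lead, need 1 cont bytes. acc=0x1E
Byte[6]=B2: continuation. acc=(acc<<6)|0x32=0x7B2
Completed: cp=U+07B2 (starts at byte 5)
Byte[7]=F0: 4-byte lead, need 3 cont bytes. acc=0x0
Byte[8]=94: continuation. acc=(acc<<6)|0x14=0x14
Byte[9]=88: continuation. acc=(acc<<6)|0x08=0x508
Byte[10]=B1: continuation. acc=(acc<<6)|0x31=0x14231
Completed: cp=U+14231 (starts at byte 7)
Byte[11]=DB: 2-byte lead, need 1 cont bytes. acc=0x1B
Byte[12]=90: continuation. acc=(acc<<6)|0x10=0x6D0
Completed: cp=U+06D0 (starts at byte 11)
Byte[13]=E4: 3-byte lead, need 2 cont bytes. acc=0x4
Byte[14]=B8: continuation. acc=(acc<<6)|0x38=0x138
Byte[15]=A5: continuation. acc=(acc<<6)|0x25=0x4E25
Completed: cp=U+4E25 (starts at byte 13)
Byte[16]=DD: 2-byte lead, need 1 cont bytes. acc=0x1D
Byte[17]=BE: continuation. acc=(acc<<6)|0x3E=0x77E
Completed: cp=U+077E (starts at byte 16)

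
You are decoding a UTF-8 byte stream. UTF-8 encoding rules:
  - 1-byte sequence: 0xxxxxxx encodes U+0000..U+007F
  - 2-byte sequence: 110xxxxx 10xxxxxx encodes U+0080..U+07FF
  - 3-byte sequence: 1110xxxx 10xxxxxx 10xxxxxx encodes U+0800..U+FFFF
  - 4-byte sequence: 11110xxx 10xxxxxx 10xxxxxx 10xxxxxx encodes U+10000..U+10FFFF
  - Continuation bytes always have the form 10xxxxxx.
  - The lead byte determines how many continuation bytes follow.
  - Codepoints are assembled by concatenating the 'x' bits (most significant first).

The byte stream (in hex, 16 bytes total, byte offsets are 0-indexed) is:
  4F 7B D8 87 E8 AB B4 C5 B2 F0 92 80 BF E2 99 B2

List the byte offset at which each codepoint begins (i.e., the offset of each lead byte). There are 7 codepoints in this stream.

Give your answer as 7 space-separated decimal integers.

Answer: 0 1 2 4 7 9 13

Derivation:
Byte[0]=4F: 1-byte ASCII. cp=U+004F
Byte[1]=7B: 1-byte ASCII. cp=U+007B
Byte[2]=D8: 2-byte lead, need 1 cont bytes. acc=0x18
Byte[3]=87: continuation. acc=(acc<<6)|0x07=0x607
Completed: cp=U+0607 (starts at byte 2)
Byte[4]=E8: 3-byte lead, need 2 cont bytes. acc=0x8
Byte[5]=AB: continuation. acc=(acc<<6)|0x2B=0x22B
Byte[6]=B4: continuation. acc=(acc<<6)|0x34=0x8AF4
Completed: cp=U+8AF4 (starts at byte 4)
Byte[7]=C5: 2-byte lead, need 1 cont bytes. acc=0x5
Byte[8]=B2: continuation. acc=(acc<<6)|0x32=0x172
Completed: cp=U+0172 (starts at byte 7)
Byte[9]=F0: 4-byte lead, need 3 cont bytes. acc=0x0
Byte[10]=92: continuation. acc=(acc<<6)|0x12=0x12
Byte[11]=80: continuation. acc=(acc<<6)|0x00=0x480
Byte[12]=BF: continuation. acc=(acc<<6)|0x3F=0x1203F
Completed: cp=U+1203F (starts at byte 9)
Byte[13]=E2: 3-byte lead, need 2 cont bytes. acc=0x2
Byte[14]=99: continuation. acc=(acc<<6)|0x19=0x99
Byte[15]=B2: continuation. acc=(acc<<6)|0x32=0x2672
Completed: cp=U+2672 (starts at byte 13)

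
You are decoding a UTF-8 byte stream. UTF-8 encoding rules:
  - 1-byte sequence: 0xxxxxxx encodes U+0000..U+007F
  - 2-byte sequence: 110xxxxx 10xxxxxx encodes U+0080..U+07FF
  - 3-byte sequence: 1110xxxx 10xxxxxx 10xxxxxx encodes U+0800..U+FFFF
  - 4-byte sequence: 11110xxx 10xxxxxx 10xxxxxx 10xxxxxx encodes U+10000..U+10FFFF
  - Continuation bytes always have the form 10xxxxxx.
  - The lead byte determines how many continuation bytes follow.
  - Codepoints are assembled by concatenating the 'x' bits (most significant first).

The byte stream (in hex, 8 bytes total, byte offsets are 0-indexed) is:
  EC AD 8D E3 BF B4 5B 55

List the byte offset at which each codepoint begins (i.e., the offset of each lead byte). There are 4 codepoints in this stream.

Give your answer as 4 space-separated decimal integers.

Answer: 0 3 6 7

Derivation:
Byte[0]=EC: 3-byte lead, need 2 cont bytes. acc=0xC
Byte[1]=AD: continuation. acc=(acc<<6)|0x2D=0x32D
Byte[2]=8D: continuation. acc=(acc<<6)|0x0D=0xCB4D
Completed: cp=U+CB4D (starts at byte 0)
Byte[3]=E3: 3-byte lead, need 2 cont bytes. acc=0x3
Byte[4]=BF: continuation. acc=(acc<<6)|0x3F=0xFF
Byte[5]=B4: continuation. acc=(acc<<6)|0x34=0x3FF4
Completed: cp=U+3FF4 (starts at byte 3)
Byte[6]=5B: 1-byte ASCII. cp=U+005B
Byte[7]=55: 1-byte ASCII. cp=U+0055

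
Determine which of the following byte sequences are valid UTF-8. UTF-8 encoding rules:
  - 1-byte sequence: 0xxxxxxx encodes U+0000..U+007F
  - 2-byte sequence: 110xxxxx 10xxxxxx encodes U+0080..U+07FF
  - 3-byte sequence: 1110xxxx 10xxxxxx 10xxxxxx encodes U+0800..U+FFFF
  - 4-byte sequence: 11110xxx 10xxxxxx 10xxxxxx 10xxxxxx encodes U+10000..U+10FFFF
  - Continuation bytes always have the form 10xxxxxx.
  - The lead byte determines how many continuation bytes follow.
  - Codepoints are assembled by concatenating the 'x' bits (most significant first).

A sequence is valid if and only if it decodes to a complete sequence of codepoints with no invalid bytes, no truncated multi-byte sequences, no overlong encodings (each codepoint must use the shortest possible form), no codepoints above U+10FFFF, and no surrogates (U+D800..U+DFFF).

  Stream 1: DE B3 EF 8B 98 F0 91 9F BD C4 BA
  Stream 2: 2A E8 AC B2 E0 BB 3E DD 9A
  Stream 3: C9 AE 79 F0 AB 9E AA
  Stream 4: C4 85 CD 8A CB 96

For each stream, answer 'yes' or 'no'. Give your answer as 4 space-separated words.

Stream 1: decodes cleanly. VALID
Stream 2: error at byte offset 6. INVALID
Stream 3: decodes cleanly. VALID
Stream 4: decodes cleanly. VALID

Answer: yes no yes yes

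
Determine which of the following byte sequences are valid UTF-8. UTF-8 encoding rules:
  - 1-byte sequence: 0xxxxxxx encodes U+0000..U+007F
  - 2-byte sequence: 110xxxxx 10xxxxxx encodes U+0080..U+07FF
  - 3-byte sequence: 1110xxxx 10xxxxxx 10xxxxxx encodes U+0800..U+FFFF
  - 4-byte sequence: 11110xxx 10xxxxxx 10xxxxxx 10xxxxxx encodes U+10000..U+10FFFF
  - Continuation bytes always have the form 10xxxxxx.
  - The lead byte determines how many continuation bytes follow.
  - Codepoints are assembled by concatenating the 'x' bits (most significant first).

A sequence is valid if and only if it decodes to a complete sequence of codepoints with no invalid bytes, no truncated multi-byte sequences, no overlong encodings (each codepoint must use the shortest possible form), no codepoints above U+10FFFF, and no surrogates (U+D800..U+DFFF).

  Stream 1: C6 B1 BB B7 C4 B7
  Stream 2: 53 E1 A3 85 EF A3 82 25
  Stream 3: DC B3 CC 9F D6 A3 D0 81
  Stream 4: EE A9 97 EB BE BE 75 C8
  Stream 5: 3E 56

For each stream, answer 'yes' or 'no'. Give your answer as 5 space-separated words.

Stream 1: error at byte offset 2. INVALID
Stream 2: decodes cleanly. VALID
Stream 3: decodes cleanly. VALID
Stream 4: error at byte offset 8. INVALID
Stream 5: decodes cleanly. VALID

Answer: no yes yes no yes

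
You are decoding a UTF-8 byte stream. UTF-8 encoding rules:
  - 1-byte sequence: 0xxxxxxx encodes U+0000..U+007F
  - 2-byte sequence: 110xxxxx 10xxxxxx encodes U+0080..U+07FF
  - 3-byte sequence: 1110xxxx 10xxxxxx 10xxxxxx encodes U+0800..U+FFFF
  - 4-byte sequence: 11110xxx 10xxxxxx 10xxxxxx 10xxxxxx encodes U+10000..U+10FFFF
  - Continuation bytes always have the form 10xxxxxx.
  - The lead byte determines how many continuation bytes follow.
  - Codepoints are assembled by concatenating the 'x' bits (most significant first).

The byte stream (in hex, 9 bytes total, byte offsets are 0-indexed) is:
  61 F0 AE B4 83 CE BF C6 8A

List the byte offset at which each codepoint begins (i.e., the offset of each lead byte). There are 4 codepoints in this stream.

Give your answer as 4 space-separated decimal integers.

Answer: 0 1 5 7

Derivation:
Byte[0]=61: 1-byte ASCII. cp=U+0061
Byte[1]=F0: 4-byte lead, need 3 cont bytes. acc=0x0
Byte[2]=AE: continuation. acc=(acc<<6)|0x2E=0x2E
Byte[3]=B4: continuation. acc=(acc<<6)|0x34=0xBB4
Byte[4]=83: continuation. acc=(acc<<6)|0x03=0x2ED03
Completed: cp=U+2ED03 (starts at byte 1)
Byte[5]=CE: 2-byte lead, need 1 cont bytes. acc=0xE
Byte[6]=BF: continuation. acc=(acc<<6)|0x3F=0x3BF
Completed: cp=U+03BF (starts at byte 5)
Byte[7]=C6: 2-byte lead, need 1 cont bytes. acc=0x6
Byte[8]=8A: continuation. acc=(acc<<6)|0x0A=0x18A
Completed: cp=U+018A (starts at byte 7)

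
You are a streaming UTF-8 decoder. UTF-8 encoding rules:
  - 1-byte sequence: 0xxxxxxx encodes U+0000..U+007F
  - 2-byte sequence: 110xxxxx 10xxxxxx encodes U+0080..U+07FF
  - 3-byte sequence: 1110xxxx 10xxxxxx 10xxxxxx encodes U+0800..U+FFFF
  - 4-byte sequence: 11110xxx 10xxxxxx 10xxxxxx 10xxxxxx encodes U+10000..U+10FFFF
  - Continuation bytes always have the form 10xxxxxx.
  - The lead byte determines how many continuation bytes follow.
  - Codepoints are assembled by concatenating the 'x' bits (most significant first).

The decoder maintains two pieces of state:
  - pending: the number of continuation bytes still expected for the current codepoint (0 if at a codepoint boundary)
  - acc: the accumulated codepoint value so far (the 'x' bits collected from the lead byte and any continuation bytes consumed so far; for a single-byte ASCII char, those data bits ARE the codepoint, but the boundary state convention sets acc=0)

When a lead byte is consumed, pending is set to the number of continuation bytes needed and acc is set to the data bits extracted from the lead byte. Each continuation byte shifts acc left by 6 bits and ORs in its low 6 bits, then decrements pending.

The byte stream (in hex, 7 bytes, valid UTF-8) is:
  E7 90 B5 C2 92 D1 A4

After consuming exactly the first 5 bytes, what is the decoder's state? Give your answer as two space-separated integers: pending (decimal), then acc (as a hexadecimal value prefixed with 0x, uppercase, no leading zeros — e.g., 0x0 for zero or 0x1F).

Byte[0]=E7: 3-byte lead. pending=2, acc=0x7
Byte[1]=90: continuation. acc=(acc<<6)|0x10=0x1D0, pending=1
Byte[2]=B5: continuation. acc=(acc<<6)|0x35=0x7435, pending=0
Byte[3]=C2: 2-byte lead. pending=1, acc=0x2
Byte[4]=92: continuation. acc=(acc<<6)|0x12=0x92, pending=0

Answer: 0 0x92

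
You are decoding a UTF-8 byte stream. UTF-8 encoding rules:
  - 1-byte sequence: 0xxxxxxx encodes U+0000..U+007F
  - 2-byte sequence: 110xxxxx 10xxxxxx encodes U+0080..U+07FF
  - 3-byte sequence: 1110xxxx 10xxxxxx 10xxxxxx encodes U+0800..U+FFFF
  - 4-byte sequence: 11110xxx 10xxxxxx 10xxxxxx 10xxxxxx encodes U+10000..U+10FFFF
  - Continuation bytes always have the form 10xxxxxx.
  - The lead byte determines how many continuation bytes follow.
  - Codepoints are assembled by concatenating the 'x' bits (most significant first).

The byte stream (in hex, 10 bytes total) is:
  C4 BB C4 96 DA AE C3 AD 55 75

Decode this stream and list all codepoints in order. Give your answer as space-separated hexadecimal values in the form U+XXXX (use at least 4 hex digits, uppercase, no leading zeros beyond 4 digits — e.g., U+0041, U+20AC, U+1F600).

Byte[0]=C4: 2-byte lead, need 1 cont bytes. acc=0x4
Byte[1]=BB: continuation. acc=(acc<<6)|0x3B=0x13B
Completed: cp=U+013B (starts at byte 0)
Byte[2]=C4: 2-byte lead, need 1 cont bytes. acc=0x4
Byte[3]=96: continuation. acc=(acc<<6)|0x16=0x116
Completed: cp=U+0116 (starts at byte 2)
Byte[4]=DA: 2-byte lead, need 1 cont bytes. acc=0x1A
Byte[5]=AE: continuation. acc=(acc<<6)|0x2E=0x6AE
Completed: cp=U+06AE (starts at byte 4)
Byte[6]=C3: 2-byte lead, need 1 cont bytes. acc=0x3
Byte[7]=AD: continuation. acc=(acc<<6)|0x2D=0xED
Completed: cp=U+00ED (starts at byte 6)
Byte[8]=55: 1-byte ASCII. cp=U+0055
Byte[9]=75: 1-byte ASCII. cp=U+0075

Answer: U+013B U+0116 U+06AE U+00ED U+0055 U+0075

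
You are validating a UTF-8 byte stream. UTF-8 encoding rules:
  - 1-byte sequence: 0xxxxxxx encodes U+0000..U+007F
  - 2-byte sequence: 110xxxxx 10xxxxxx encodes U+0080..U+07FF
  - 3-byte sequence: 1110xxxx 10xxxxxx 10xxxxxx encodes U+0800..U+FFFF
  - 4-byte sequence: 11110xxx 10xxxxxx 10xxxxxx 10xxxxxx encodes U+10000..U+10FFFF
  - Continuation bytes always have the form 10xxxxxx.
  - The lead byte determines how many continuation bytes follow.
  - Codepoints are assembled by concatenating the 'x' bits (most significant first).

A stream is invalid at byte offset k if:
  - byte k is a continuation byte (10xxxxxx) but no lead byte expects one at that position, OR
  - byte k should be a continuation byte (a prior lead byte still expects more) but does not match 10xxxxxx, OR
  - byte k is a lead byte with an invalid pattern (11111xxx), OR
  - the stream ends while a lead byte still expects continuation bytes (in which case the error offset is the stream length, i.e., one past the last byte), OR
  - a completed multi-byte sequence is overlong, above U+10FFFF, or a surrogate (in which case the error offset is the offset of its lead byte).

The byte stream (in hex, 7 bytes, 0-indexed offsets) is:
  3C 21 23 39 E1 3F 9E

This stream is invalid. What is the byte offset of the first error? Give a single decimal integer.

Byte[0]=3C: 1-byte ASCII. cp=U+003C
Byte[1]=21: 1-byte ASCII. cp=U+0021
Byte[2]=23: 1-byte ASCII. cp=U+0023
Byte[3]=39: 1-byte ASCII. cp=U+0039
Byte[4]=E1: 3-byte lead, need 2 cont bytes. acc=0x1
Byte[5]=3F: expected 10xxxxxx continuation. INVALID

Answer: 5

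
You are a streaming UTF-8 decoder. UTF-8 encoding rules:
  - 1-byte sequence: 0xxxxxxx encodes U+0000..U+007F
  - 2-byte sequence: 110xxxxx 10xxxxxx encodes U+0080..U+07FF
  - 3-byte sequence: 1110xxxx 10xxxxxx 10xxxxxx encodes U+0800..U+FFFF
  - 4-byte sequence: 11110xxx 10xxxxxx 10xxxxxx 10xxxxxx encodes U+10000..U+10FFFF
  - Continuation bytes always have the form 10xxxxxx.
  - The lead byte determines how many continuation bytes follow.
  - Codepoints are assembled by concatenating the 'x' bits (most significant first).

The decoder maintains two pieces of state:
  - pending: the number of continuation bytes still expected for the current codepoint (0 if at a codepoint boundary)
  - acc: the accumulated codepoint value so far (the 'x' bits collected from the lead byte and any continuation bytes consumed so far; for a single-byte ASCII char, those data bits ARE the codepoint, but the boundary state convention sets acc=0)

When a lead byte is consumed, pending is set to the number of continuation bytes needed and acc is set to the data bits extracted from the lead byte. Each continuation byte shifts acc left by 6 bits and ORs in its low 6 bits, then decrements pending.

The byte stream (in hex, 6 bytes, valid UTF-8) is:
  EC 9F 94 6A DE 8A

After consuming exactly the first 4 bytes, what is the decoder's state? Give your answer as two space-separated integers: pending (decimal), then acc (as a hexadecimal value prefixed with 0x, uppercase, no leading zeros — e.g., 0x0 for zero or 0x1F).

Byte[0]=EC: 3-byte lead. pending=2, acc=0xC
Byte[1]=9F: continuation. acc=(acc<<6)|0x1F=0x31F, pending=1
Byte[2]=94: continuation. acc=(acc<<6)|0x14=0xC7D4, pending=0
Byte[3]=6A: 1-byte. pending=0, acc=0x0

Answer: 0 0x0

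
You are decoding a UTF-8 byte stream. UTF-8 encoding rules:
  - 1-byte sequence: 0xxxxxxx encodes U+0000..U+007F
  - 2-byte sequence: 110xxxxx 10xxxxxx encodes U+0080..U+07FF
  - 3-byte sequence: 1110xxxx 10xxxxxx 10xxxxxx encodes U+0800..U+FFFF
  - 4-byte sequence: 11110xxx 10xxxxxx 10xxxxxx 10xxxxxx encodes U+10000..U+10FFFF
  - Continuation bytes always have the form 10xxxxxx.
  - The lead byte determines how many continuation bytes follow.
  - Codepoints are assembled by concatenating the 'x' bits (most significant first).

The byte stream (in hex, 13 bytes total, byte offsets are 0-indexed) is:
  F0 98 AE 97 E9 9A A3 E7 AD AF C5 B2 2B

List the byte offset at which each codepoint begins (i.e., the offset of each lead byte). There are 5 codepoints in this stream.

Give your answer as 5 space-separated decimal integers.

Byte[0]=F0: 4-byte lead, need 3 cont bytes. acc=0x0
Byte[1]=98: continuation. acc=(acc<<6)|0x18=0x18
Byte[2]=AE: continuation. acc=(acc<<6)|0x2E=0x62E
Byte[3]=97: continuation. acc=(acc<<6)|0x17=0x18B97
Completed: cp=U+18B97 (starts at byte 0)
Byte[4]=E9: 3-byte lead, need 2 cont bytes. acc=0x9
Byte[5]=9A: continuation. acc=(acc<<6)|0x1A=0x25A
Byte[6]=A3: continuation. acc=(acc<<6)|0x23=0x96A3
Completed: cp=U+96A3 (starts at byte 4)
Byte[7]=E7: 3-byte lead, need 2 cont bytes. acc=0x7
Byte[8]=AD: continuation. acc=(acc<<6)|0x2D=0x1ED
Byte[9]=AF: continuation. acc=(acc<<6)|0x2F=0x7B6F
Completed: cp=U+7B6F (starts at byte 7)
Byte[10]=C5: 2-byte lead, need 1 cont bytes. acc=0x5
Byte[11]=B2: continuation. acc=(acc<<6)|0x32=0x172
Completed: cp=U+0172 (starts at byte 10)
Byte[12]=2B: 1-byte ASCII. cp=U+002B

Answer: 0 4 7 10 12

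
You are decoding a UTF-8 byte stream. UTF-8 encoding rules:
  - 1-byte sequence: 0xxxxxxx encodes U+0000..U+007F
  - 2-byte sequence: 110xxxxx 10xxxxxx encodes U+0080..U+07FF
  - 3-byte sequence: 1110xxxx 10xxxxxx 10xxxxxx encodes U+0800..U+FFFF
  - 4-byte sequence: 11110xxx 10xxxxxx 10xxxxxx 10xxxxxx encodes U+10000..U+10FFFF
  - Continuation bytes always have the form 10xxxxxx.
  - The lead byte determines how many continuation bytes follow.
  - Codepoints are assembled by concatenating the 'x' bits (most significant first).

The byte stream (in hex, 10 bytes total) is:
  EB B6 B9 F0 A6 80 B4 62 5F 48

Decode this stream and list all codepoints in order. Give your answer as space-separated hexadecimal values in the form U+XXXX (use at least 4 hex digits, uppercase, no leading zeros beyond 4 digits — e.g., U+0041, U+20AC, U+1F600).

Answer: U+BDB9 U+26034 U+0062 U+005F U+0048

Derivation:
Byte[0]=EB: 3-byte lead, need 2 cont bytes. acc=0xB
Byte[1]=B6: continuation. acc=(acc<<6)|0x36=0x2F6
Byte[2]=B9: continuation. acc=(acc<<6)|0x39=0xBDB9
Completed: cp=U+BDB9 (starts at byte 0)
Byte[3]=F0: 4-byte lead, need 3 cont bytes. acc=0x0
Byte[4]=A6: continuation. acc=(acc<<6)|0x26=0x26
Byte[5]=80: continuation. acc=(acc<<6)|0x00=0x980
Byte[6]=B4: continuation. acc=(acc<<6)|0x34=0x26034
Completed: cp=U+26034 (starts at byte 3)
Byte[7]=62: 1-byte ASCII. cp=U+0062
Byte[8]=5F: 1-byte ASCII. cp=U+005F
Byte[9]=48: 1-byte ASCII. cp=U+0048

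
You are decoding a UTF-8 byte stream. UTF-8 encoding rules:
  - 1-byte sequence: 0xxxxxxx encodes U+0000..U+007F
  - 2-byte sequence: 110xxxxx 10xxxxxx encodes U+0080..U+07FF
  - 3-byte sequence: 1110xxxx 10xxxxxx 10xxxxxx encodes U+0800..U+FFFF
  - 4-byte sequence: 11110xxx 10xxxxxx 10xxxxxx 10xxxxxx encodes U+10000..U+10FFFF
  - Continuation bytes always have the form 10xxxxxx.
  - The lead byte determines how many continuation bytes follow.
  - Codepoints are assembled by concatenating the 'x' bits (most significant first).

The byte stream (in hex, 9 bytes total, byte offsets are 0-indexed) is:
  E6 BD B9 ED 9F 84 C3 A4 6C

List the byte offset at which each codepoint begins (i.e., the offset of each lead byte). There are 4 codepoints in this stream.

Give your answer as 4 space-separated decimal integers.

Byte[0]=E6: 3-byte lead, need 2 cont bytes. acc=0x6
Byte[1]=BD: continuation. acc=(acc<<6)|0x3D=0x1BD
Byte[2]=B9: continuation. acc=(acc<<6)|0x39=0x6F79
Completed: cp=U+6F79 (starts at byte 0)
Byte[3]=ED: 3-byte lead, need 2 cont bytes. acc=0xD
Byte[4]=9F: continuation. acc=(acc<<6)|0x1F=0x35F
Byte[5]=84: continuation. acc=(acc<<6)|0x04=0xD7C4
Completed: cp=U+D7C4 (starts at byte 3)
Byte[6]=C3: 2-byte lead, need 1 cont bytes. acc=0x3
Byte[7]=A4: continuation. acc=(acc<<6)|0x24=0xE4
Completed: cp=U+00E4 (starts at byte 6)
Byte[8]=6C: 1-byte ASCII. cp=U+006C

Answer: 0 3 6 8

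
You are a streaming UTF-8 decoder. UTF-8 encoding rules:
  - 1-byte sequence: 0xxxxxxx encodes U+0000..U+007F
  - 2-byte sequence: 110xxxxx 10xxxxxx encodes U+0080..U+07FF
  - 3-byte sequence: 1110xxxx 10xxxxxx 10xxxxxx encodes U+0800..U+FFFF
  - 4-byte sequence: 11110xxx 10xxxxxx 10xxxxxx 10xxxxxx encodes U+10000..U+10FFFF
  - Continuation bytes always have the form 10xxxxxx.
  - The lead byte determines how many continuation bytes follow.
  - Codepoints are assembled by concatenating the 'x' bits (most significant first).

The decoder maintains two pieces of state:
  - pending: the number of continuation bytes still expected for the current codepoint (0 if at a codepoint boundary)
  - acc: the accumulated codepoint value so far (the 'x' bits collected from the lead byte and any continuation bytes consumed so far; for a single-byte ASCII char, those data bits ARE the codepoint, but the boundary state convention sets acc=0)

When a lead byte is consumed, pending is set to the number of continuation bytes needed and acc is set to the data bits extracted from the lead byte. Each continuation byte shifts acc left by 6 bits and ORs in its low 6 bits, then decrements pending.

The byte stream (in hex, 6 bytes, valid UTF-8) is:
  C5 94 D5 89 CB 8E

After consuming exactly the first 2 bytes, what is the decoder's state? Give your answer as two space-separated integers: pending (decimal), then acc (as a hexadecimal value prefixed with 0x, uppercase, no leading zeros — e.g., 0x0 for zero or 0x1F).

Answer: 0 0x154

Derivation:
Byte[0]=C5: 2-byte lead. pending=1, acc=0x5
Byte[1]=94: continuation. acc=(acc<<6)|0x14=0x154, pending=0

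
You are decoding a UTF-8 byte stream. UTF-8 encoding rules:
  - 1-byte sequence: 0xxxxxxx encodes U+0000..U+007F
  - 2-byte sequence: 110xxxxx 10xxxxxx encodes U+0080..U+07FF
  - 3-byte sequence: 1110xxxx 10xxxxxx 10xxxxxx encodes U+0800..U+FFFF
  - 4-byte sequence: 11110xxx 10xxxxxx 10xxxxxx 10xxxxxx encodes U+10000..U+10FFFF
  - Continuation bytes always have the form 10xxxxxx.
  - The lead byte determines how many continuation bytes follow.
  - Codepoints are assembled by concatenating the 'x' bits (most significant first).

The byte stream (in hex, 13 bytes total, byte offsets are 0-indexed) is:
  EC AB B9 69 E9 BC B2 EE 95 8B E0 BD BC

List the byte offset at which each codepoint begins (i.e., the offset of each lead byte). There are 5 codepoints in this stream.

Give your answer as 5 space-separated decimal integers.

Byte[0]=EC: 3-byte lead, need 2 cont bytes. acc=0xC
Byte[1]=AB: continuation. acc=(acc<<6)|0x2B=0x32B
Byte[2]=B9: continuation. acc=(acc<<6)|0x39=0xCAF9
Completed: cp=U+CAF9 (starts at byte 0)
Byte[3]=69: 1-byte ASCII. cp=U+0069
Byte[4]=E9: 3-byte lead, need 2 cont bytes. acc=0x9
Byte[5]=BC: continuation. acc=(acc<<6)|0x3C=0x27C
Byte[6]=B2: continuation. acc=(acc<<6)|0x32=0x9F32
Completed: cp=U+9F32 (starts at byte 4)
Byte[7]=EE: 3-byte lead, need 2 cont bytes. acc=0xE
Byte[8]=95: continuation. acc=(acc<<6)|0x15=0x395
Byte[9]=8B: continuation. acc=(acc<<6)|0x0B=0xE54B
Completed: cp=U+E54B (starts at byte 7)
Byte[10]=E0: 3-byte lead, need 2 cont bytes. acc=0x0
Byte[11]=BD: continuation. acc=(acc<<6)|0x3D=0x3D
Byte[12]=BC: continuation. acc=(acc<<6)|0x3C=0xF7C
Completed: cp=U+0F7C (starts at byte 10)

Answer: 0 3 4 7 10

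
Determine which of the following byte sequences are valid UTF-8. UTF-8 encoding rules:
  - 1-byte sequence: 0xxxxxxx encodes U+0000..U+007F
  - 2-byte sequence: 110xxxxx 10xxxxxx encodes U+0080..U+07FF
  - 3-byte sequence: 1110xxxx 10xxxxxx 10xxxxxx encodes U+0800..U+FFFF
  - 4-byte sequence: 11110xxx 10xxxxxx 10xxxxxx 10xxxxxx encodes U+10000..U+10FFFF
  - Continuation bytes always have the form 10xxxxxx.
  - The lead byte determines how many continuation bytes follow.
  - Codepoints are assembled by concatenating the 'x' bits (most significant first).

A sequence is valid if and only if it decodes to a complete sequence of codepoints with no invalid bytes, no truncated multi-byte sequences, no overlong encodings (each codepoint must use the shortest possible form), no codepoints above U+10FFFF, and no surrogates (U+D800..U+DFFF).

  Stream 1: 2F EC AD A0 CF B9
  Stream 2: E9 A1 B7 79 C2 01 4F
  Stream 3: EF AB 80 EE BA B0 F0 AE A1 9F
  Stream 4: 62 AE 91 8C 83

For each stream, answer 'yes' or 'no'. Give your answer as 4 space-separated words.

Answer: yes no yes no

Derivation:
Stream 1: decodes cleanly. VALID
Stream 2: error at byte offset 5. INVALID
Stream 3: decodes cleanly. VALID
Stream 4: error at byte offset 1. INVALID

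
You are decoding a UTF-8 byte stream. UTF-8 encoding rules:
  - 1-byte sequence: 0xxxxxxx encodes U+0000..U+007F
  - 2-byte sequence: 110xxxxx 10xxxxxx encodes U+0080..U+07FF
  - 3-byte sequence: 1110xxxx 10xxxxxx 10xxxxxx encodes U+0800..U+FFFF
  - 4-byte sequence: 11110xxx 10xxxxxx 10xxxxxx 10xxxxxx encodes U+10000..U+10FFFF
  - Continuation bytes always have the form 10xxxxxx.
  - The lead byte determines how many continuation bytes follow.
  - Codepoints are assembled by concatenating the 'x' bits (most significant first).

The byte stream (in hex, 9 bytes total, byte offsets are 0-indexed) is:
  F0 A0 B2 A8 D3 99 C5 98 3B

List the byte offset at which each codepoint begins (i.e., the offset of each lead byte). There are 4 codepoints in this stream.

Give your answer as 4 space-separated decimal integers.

Answer: 0 4 6 8

Derivation:
Byte[0]=F0: 4-byte lead, need 3 cont bytes. acc=0x0
Byte[1]=A0: continuation. acc=(acc<<6)|0x20=0x20
Byte[2]=B2: continuation. acc=(acc<<6)|0x32=0x832
Byte[3]=A8: continuation. acc=(acc<<6)|0x28=0x20CA8
Completed: cp=U+20CA8 (starts at byte 0)
Byte[4]=D3: 2-byte lead, need 1 cont bytes. acc=0x13
Byte[5]=99: continuation. acc=(acc<<6)|0x19=0x4D9
Completed: cp=U+04D9 (starts at byte 4)
Byte[6]=C5: 2-byte lead, need 1 cont bytes. acc=0x5
Byte[7]=98: continuation. acc=(acc<<6)|0x18=0x158
Completed: cp=U+0158 (starts at byte 6)
Byte[8]=3B: 1-byte ASCII. cp=U+003B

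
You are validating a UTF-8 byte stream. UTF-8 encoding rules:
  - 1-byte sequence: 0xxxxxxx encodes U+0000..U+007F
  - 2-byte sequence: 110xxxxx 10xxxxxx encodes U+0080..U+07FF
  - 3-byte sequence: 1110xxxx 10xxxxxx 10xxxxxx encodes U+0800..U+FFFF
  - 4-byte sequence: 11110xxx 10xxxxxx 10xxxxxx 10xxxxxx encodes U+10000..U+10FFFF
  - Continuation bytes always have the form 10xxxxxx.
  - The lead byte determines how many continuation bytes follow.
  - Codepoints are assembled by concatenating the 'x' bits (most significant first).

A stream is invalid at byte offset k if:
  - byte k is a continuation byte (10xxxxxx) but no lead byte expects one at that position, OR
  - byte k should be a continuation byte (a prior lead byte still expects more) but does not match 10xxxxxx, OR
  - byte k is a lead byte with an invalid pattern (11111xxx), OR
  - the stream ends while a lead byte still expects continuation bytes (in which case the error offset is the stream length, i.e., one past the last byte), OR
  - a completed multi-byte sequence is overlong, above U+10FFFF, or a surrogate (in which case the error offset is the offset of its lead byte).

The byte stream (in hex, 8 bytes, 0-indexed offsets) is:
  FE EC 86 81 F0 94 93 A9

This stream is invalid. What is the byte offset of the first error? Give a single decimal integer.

Answer: 0

Derivation:
Byte[0]=FE: INVALID lead byte (not 0xxx/110x/1110/11110)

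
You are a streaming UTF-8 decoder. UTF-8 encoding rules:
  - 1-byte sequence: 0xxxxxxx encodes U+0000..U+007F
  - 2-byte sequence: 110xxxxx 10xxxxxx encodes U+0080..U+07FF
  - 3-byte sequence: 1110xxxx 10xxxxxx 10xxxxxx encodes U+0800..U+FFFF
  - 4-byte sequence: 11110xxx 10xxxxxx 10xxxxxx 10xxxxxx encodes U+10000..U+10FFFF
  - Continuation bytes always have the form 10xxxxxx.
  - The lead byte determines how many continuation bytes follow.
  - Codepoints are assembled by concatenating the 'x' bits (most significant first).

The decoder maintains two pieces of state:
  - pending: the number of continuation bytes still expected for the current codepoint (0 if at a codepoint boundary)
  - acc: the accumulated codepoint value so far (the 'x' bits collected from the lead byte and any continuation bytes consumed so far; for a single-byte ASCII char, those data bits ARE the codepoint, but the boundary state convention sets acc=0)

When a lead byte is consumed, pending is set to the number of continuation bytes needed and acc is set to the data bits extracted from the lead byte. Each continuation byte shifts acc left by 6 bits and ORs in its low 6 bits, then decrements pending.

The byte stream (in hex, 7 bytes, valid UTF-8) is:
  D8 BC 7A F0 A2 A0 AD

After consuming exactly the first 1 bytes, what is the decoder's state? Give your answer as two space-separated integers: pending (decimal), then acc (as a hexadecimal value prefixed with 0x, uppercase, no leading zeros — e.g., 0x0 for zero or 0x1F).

Answer: 1 0x18

Derivation:
Byte[0]=D8: 2-byte lead. pending=1, acc=0x18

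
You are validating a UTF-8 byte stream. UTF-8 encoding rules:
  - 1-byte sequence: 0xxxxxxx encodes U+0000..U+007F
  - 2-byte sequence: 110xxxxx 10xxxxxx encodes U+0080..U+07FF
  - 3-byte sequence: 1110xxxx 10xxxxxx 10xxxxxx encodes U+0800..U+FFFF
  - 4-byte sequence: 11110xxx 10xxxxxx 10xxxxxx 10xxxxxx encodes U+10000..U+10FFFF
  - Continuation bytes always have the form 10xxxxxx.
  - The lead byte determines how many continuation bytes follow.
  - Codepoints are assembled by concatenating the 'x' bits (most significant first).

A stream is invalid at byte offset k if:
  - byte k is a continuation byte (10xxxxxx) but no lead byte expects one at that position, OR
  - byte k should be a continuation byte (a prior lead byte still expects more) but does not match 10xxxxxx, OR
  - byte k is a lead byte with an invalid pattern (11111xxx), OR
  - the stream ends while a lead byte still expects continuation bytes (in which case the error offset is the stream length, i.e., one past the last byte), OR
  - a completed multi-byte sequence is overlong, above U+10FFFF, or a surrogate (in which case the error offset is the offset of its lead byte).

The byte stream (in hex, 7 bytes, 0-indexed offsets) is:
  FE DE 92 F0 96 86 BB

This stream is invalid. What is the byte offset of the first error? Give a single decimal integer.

Byte[0]=FE: INVALID lead byte (not 0xxx/110x/1110/11110)

Answer: 0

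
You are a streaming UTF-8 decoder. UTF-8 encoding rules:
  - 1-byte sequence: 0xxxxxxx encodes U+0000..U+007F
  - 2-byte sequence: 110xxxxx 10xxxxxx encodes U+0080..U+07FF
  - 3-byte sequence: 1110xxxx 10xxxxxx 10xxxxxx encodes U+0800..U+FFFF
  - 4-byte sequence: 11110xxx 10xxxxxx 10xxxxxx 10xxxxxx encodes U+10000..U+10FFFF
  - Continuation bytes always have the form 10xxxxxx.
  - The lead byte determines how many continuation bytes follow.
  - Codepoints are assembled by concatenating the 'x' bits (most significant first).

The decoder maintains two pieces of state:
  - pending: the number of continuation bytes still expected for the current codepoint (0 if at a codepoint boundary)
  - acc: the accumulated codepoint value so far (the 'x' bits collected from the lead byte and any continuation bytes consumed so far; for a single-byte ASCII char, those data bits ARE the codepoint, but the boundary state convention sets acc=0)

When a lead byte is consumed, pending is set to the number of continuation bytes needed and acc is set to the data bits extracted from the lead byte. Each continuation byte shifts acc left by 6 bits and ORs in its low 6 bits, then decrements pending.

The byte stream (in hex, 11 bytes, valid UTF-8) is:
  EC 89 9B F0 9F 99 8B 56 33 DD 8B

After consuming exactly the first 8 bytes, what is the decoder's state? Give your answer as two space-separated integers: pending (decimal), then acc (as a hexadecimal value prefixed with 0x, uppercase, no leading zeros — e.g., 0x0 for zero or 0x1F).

Answer: 0 0x0

Derivation:
Byte[0]=EC: 3-byte lead. pending=2, acc=0xC
Byte[1]=89: continuation. acc=(acc<<6)|0x09=0x309, pending=1
Byte[2]=9B: continuation. acc=(acc<<6)|0x1B=0xC25B, pending=0
Byte[3]=F0: 4-byte lead. pending=3, acc=0x0
Byte[4]=9F: continuation. acc=(acc<<6)|0x1F=0x1F, pending=2
Byte[5]=99: continuation. acc=(acc<<6)|0x19=0x7D9, pending=1
Byte[6]=8B: continuation. acc=(acc<<6)|0x0B=0x1F64B, pending=0
Byte[7]=56: 1-byte. pending=0, acc=0x0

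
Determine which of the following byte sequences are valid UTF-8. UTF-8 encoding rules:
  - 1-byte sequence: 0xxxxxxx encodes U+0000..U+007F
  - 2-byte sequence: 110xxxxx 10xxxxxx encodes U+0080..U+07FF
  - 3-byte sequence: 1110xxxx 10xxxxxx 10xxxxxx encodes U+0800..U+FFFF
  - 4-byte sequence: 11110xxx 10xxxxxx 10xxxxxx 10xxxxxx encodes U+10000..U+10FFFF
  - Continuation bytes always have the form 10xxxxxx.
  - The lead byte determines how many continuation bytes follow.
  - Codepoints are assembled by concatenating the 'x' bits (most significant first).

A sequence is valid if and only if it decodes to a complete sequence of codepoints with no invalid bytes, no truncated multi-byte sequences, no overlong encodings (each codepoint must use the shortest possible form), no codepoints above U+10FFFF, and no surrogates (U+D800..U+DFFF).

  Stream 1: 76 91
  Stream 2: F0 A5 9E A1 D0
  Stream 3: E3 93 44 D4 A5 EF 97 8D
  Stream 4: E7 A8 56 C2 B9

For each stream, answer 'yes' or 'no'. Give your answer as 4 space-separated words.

Answer: no no no no

Derivation:
Stream 1: error at byte offset 1. INVALID
Stream 2: error at byte offset 5. INVALID
Stream 3: error at byte offset 2. INVALID
Stream 4: error at byte offset 2. INVALID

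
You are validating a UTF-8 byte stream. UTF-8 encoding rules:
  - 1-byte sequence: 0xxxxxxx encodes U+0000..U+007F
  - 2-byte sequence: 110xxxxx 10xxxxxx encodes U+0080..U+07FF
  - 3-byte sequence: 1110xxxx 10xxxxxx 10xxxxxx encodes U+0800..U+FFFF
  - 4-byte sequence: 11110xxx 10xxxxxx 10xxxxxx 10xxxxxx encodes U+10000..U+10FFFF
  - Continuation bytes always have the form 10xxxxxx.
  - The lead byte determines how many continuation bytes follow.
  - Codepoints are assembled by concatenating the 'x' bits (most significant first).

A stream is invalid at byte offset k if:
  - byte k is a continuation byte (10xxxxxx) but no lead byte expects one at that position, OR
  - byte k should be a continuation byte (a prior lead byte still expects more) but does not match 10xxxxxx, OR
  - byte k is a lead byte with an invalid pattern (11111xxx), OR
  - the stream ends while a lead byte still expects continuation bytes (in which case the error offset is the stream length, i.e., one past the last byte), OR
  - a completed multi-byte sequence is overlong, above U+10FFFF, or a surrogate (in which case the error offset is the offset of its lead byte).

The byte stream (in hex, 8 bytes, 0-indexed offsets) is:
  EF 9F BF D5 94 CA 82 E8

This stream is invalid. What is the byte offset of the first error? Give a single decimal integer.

Byte[0]=EF: 3-byte lead, need 2 cont bytes. acc=0xF
Byte[1]=9F: continuation. acc=(acc<<6)|0x1F=0x3DF
Byte[2]=BF: continuation. acc=(acc<<6)|0x3F=0xF7FF
Completed: cp=U+F7FF (starts at byte 0)
Byte[3]=D5: 2-byte lead, need 1 cont bytes. acc=0x15
Byte[4]=94: continuation. acc=(acc<<6)|0x14=0x554
Completed: cp=U+0554 (starts at byte 3)
Byte[5]=CA: 2-byte lead, need 1 cont bytes. acc=0xA
Byte[6]=82: continuation. acc=(acc<<6)|0x02=0x282
Completed: cp=U+0282 (starts at byte 5)
Byte[7]=E8: 3-byte lead, need 2 cont bytes. acc=0x8
Byte[8]: stream ended, expected continuation. INVALID

Answer: 8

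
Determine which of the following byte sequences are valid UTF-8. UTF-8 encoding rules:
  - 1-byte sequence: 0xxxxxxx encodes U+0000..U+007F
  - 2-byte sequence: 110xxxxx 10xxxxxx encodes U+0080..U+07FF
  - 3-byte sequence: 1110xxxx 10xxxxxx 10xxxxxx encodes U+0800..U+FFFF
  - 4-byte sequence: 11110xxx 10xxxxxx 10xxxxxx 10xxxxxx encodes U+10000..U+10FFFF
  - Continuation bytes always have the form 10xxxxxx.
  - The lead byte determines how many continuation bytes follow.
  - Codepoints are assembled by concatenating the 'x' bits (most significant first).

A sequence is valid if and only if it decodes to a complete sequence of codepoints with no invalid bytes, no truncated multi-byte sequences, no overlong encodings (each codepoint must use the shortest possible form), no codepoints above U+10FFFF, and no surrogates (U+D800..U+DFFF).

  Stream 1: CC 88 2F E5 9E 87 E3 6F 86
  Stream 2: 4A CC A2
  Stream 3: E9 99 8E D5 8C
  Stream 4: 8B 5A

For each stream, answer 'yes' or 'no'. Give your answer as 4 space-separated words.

Stream 1: error at byte offset 7. INVALID
Stream 2: decodes cleanly. VALID
Stream 3: decodes cleanly. VALID
Stream 4: error at byte offset 0. INVALID

Answer: no yes yes no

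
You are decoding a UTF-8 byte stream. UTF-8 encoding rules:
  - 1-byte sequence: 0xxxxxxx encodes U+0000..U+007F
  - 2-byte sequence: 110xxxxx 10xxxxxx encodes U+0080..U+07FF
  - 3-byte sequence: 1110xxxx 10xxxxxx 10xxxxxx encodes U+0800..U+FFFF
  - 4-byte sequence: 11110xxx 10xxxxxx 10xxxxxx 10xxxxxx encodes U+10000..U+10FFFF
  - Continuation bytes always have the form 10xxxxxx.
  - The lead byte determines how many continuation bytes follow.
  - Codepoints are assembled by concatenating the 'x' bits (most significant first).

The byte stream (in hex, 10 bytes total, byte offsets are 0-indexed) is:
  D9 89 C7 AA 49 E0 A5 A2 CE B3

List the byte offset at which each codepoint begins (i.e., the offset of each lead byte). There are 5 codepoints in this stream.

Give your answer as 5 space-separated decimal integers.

Answer: 0 2 4 5 8

Derivation:
Byte[0]=D9: 2-byte lead, need 1 cont bytes. acc=0x19
Byte[1]=89: continuation. acc=(acc<<6)|0x09=0x649
Completed: cp=U+0649 (starts at byte 0)
Byte[2]=C7: 2-byte lead, need 1 cont bytes. acc=0x7
Byte[3]=AA: continuation. acc=(acc<<6)|0x2A=0x1EA
Completed: cp=U+01EA (starts at byte 2)
Byte[4]=49: 1-byte ASCII. cp=U+0049
Byte[5]=E0: 3-byte lead, need 2 cont bytes. acc=0x0
Byte[6]=A5: continuation. acc=(acc<<6)|0x25=0x25
Byte[7]=A2: continuation. acc=(acc<<6)|0x22=0x962
Completed: cp=U+0962 (starts at byte 5)
Byte[8]=CE: 2-byte lead, need 1 cont bytes. acc=0xE
Byte[9]=B3: continuation. acc=(acc<<6)|0x33=0x3B3
Completed: cp=U+03B3 (starts at byte 8)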